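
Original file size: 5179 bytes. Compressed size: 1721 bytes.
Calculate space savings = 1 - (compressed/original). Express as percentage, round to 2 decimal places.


ratio = compressed/original = 1721/5179 = 0.332304
savings = 1 - ratio = 1 - 0.332304 = 0.667696
as a percentage: 0.667696 * 100 = 66.77%

Space savings = 1 - 1721/5179 = 66.77%


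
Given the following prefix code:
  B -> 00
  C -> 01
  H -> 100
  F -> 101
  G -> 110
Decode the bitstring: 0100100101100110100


Decoding step by step:
Bits 01 -> C
Bits 00 -> B
Bits 100 -> H
Bits 101 -> F
Bits 100 -> H
Bits 110 -> G
Bits 100 -> H


Decoded message: CBHFHGH


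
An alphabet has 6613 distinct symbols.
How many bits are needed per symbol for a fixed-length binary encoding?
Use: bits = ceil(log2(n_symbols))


log2(6613) = 12.6911
Bracket: 2^12 = 4096 < 6613 <= 2^13 = 8192
So ceil(log2(6613)) = 13

bits = ceil(log2(6613)) = ceil(12.6911) = 13 bits


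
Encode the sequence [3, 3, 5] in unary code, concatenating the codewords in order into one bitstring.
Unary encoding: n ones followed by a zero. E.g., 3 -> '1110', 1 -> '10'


Encode each number as n ones followed by a terminating 0:
  3 -> 1110 (4 bits)
  3 -> 1110 (4 bits)
  5 -> 111110 (6 bits)
Total length = 4 + 4 + 6 = 14 bits.

Unary([3, 3, 5]) = 11101110111110 (14 bits)


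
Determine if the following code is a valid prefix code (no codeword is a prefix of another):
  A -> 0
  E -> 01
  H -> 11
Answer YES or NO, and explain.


Checking each pair (does one codeword prefix another?):
  A='0' vs E='01': prefix -- VIOLATION

NO -- this is NOT a valid prefix code. A (0) is a prefix of E (01).


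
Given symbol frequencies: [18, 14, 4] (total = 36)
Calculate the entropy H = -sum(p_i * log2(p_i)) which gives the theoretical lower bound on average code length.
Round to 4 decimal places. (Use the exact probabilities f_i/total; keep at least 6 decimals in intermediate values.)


Per-symbol terms -p_i * log2(p_i) with p_i = f_i/36:
  p = 18/36 = 0.500000: log2(p) = -1.000000, -p*log2(p) = 0.500000
  p = 14/36 = 0.388889: log2(p) = -1.362570, -p*log2(p) = 0.529888
  p = 4/36 = 0.111111: log2(p) = -3.169925, -p*log2(p) = 0.352214
H = 0.500000 + 0.529888 + 0.352214 = 1.382102

H = 1.3821 bits/symbol


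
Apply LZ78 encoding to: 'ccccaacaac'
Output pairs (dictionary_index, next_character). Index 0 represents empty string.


LZ78 encoding steps:
Dictionary: {0: ''}
Step 1: w='' (idx 0), next='c' -> output (0, 'c'), add 'c' as idx 1
Step 2: w='c' (idx 1), next='c' -> output (1, 'c'), add 'cc' as idx 2
Step 3: w='c' (idx 1), next='a' -> output (1, 'a'), add 'ca' as idx 3
Step 4: w='' (idx 0), next='a' -> output (0, 'a'), add 'a' as idx 4
Step 5: w='ca' (idx 3), next='a' -> output (3, 'a'), add 'caa' as idx 5
Step 6: w='c' (idx 1), end of input -> output (1, '')


Encoded: [(0, 'c'), (1, 'c'), (1, 'a'), (0, 'a'), (3, 'a'), (1, '')]


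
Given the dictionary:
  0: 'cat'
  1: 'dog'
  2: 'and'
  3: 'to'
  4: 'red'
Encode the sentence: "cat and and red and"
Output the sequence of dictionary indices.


Look up each word in the dictionary:
  'cat' -> 0
  'and' -> 2
  'and' -> 2
  'red' -> 4
  'and' -> 2

Encoded: [0, 2, 2, 4, 2]


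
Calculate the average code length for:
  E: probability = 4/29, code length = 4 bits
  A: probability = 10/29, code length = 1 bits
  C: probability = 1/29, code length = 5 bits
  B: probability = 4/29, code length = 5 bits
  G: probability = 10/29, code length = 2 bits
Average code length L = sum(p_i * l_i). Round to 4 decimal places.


Weighted contributions p_i * l_i:
  E: (4/29) * 4 = 16/29
  A: (10/29) * 1 = 10/29
  C: (1/29) * 5 = 5/29
  B: (4/29) * 5 = 20/29
  G: (10/29) * 2 = 20/29
Sum = (16 + 10 + 5 + 20 + 20)/29 = 71/29

L = 71/29 = 2.4483 bits/symbol


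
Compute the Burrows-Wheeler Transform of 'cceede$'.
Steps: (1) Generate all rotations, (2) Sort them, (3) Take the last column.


Rotations (sorted):
  0: $cceede -> last char: e
  1: cceede$ -> last char: $
  2: ceede$c -> last char: c
  3: de$ccee -> last char: e
  4: e$cceed -> last char: d
  5: ede$cce -> last char: e
  6: eede$cc -> last char: c


BWT = e$cedec


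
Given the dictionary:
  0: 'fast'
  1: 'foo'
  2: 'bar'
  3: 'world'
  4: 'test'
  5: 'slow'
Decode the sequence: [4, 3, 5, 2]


Look up each index in the dictionary:
  4 -> 'test'
  3 -> 'world'
  5 -> 'slow'
  2 -> 'bar'

Decoded: "test world slow bar"


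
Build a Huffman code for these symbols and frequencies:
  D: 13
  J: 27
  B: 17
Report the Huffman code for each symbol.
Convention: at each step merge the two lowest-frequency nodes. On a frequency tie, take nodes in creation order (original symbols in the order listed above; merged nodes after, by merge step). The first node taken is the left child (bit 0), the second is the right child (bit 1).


Huffman tree construction:
Step 1: Merge D(13) + B(17) = 30
Step 2: Merge J(27) + (D+B)(30) = 57
Read each symbol's code off the tree from the root (left child = 0, right child = 1).

Codes:
  D: 10 (length 2)
  J: 0 (length 1)
  B: 11 (length 2)
Average code length: 87/57 = 1.5263 bits/symbol


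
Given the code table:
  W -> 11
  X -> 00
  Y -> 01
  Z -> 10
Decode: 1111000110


Decoding:
11 -> W
11 -> W
00 -> X
01 -> Y
10 -> Z


Result: WWXYZ


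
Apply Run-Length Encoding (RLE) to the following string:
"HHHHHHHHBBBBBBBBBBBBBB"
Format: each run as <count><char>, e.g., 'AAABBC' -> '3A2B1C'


Scanning runs left to right:
  i=0: run of 'H' x 8 -> '8H'
  i=8: run of 'B' x 14 -> '14B'

RLE = 8H14B


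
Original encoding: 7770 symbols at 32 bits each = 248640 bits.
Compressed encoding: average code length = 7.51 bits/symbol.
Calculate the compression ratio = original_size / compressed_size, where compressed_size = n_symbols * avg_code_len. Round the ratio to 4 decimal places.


original_size = n_symbols * orig_bits = 7770 * 32 = 248640 bits
compressed_size = n_symbols * avg_code_len = 7770 * 7.51 = 58352.7 bits
ratio = original_size / compressed_size = 248640 / 58352.7 = 4.261

Compression ratio = 4.261


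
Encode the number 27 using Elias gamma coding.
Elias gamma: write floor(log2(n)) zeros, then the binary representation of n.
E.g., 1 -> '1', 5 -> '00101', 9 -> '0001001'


num_bits = floor(log2(27)) + 1 = 5
leading_zeros = num_bits - 1 = 4
binary(27) = 11011

Elias gamma(27) = '0000' + '11011' = 000011011 (9 bits)


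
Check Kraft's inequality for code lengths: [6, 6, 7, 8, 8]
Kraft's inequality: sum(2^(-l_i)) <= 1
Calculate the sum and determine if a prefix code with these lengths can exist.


Sum = 2^(-6) + 2^(-6) + 2^(-7) + 2^(-8) + 2^(-8)
    = 0.015625 + 0.015625 + 0.0078125 + 0.00390625 + 0.00390625
    = 12/256 = 0.046875
Since 0.046875 <= 1, Kraft's inequality IS satisfied.
A prefix code with these lengths CAN exist.

Kraft sum = 0.046875. Satisfied.


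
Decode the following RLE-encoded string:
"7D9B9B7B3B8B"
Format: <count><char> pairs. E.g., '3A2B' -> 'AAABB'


Expanding each <count><char> pair:
  7D -> 'DDDDDDD'
  9B -> 'BBBBBBBBB'
  9B -> 'BBBBBBBBB'
  7B -> 'BBBBBBB'
  3B -> 'BBB'
  8B -> 'BBBBBBBB'

Decoded = DDDDDDDBBBBBBBBBBBBBBBBBBBBBBBBBBBBBBBBBBBB


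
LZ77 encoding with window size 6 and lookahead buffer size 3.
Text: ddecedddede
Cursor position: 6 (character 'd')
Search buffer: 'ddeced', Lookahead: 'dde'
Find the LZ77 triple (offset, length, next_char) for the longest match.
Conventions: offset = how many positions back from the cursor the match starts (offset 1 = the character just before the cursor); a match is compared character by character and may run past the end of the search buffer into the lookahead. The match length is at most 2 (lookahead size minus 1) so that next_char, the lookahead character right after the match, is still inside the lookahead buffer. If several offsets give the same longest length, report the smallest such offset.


Try each offset into the search buffer:
  offset=1 (pos 5, char 'd'): match length 2
  offset=2 (pos 4, char 'e'): match length 0
  offset=3 (pos 3, char 'c'): match length 0
  offset=4 (pos 2, char 'e'): match length 0
  offset=5 (pos 1, char 'd'): match length 1
  offset=6 (pos 0, char 'd'): match length 2
Longest match has length 2, found at offsets 1, 6; take the smallest, offset 1.
next_char = character at position 6 + 2 = 8 -> 'e'

Best match: offset=1, length=2 (matching 'dd' starting at position 5)
LZ77 triple: (1, 2, 'e')


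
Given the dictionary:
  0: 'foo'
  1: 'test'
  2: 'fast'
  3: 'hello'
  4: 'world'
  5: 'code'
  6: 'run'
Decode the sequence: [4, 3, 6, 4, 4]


Look up each index in the dictionary:
  4 -> 'world'
  3 -> 'hello'
  6 -> 'run'
  4 -> 'world'
  4 -> 'world'

Decoded: "world hello run world world"


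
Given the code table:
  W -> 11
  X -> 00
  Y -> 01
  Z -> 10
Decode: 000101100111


Decoding:
00 -> X
01 -> Y
01 -> Y
10 -> Z
01 -> Y
11 -> W


Result: XYYZYW


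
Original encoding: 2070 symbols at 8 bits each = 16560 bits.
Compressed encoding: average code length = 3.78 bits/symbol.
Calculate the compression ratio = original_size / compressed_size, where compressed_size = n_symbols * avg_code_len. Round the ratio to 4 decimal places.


original_size = n_symbols * orig_bits = 2070 * 8 = 16560 bits
compressed_size = n_symbols * avg_code_len = 2070 * 3.78 = 7824.6 bits
ratio = original_size / compressed_size = 16560 / 7824.6 = 2.1164

Compression ratio = 2.1164


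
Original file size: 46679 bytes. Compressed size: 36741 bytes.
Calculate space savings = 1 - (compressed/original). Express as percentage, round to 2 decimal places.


ratio = compressed/original = 36741/46679 = 0.787099
savings = 1 - ratio = 1 - 0.787099 = 0.212901
as a percentage: 0.212901 * 100 = 21.29%

Space savings = 1 - 36741/46679 = 21.29%


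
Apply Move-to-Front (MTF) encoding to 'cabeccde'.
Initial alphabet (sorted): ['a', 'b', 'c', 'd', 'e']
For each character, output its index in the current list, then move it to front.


MTF encoding:
'c': index 2 in ['a', 'b', 'c', 'd', 'e'] -> ['c', 'a', 'b', 'd', 'e']
'a': index 1 in ['c', 'a', 'b', 'd', 'e'] -> ['a', 'c', 'b', 'd', 'e']
'b': index 2 in ['a', 'c', 'b', 'd', 'e'] -> ['b', 'a', 'c', 'd', 'e']
'e': index 4 in ['b', 'a', 'c', 'd', 'e'] -> ['e', 'b', 'a', 'c', 'd']
'c': index 3 in ['e', 'b', 'a', 'c', 'd'] -> ['c', 'e', 'b', 'a', 'd']
'c': index 0 in ['c', 'e', 'b', 'a', 'd'] -> ['c', 'e', 'b', 'a', 'd']
'd': index 4 in ['c', 'e', 'b', 'a', 'd'] -> ['d', 'c', 'e', 'b', 'a']
'e': index 2 in ['d', 'c', 'e', 'b', 'a'] -> ['e', 'd', 'c', 'b', 'a']


Output: [2, 1, 2, 4, 3, 0, 4, 2]


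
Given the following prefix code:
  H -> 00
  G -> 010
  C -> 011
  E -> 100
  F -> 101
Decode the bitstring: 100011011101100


Decoding step by step:
Bits 100 -> E
Bits 011 -> C
Bits 011 -> C
Bits 101 -> F
Bits 100 -> E


Decoded message: ECCFE


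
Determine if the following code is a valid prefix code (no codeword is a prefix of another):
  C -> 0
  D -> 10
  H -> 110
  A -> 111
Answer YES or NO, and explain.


Checking each pair (does one codeword prefix another?):
  C='0' vs D='10': no prefix
  C='0' vs H='110': no prefix
  C='0' vs A='111': no prefix
  D='10' vs C='0': no prefix
  D='10' vs H='110': no prefix
  D='10' vs A='111': no prefix
  H='110' vs C='0': no prefix
  H='110' vs D='10': no prefix
  H='110' vs A='111': no prefix
  A='111' vs C='0': no prefix
  A='111' vs D='10': no prefix
  A='111' vs H='110': no prefix
No violation found over all pairs.

YES -- this is a valid prefix code. No codeword is a prefix of any other codeword.


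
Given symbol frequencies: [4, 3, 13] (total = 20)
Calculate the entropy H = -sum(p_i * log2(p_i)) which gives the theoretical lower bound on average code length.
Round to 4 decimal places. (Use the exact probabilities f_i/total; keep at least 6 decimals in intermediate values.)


Per-symbol terms -p_i * log2(p_i) with p_i = f_i/20:
  p = 4/20 = 0.200000: log2(p) = -2.321928, -p*log2(p) = 0.464386
  p = 3/20 = 0.150000: log2(p) = -2.736966, -p*log2(p) = 0.410545
  p = 13/20 = 0.650000: log2(p) = -0.621488, -p*log2(p) = 0.403967
H = 0.464386 + 0.410545 + 0.403967 = 1.278898

H = 1.2789 bits/symbol


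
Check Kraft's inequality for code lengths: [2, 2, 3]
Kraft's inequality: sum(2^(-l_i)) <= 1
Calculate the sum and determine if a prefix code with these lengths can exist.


Sum = 2^(-2) + 2^(-2) + 2^(-3)
    = 0.25 + 0.25 + 0.125
    = 5/8 = 0.625
Since 0.625 <= 1, Kraft's inequality IS satisfied.
A prefix code with these lengths CAN exist.

Kraft sum = 0.625. Satisfied.


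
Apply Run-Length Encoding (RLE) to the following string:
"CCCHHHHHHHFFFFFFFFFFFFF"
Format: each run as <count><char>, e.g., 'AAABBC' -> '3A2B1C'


Scanning runs left to right:
  i=0: run of 'C' x 3 -> '3C'
  i=3: run of 'H' x 7 -> '7H'
  i=10: run of 'F' x 13 -> '13F'

RLE = 3C7H13F


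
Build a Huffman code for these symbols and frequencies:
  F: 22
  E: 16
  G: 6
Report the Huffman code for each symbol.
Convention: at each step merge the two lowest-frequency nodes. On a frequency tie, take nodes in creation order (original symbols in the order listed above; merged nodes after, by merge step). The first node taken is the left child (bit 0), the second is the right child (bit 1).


Huffman tree construction:
Step 1: Merge G(6) + E(16) = 22
Step 2: Merge F(22) + (G+E)(22) = 44
Read each symbol's code off the tree from the root (left child = 0, right child = 1).

Codes:
  F: 0 (length 1)
  E: 11 (length 2)
  G: 10 (length 2)
Average code length: 66/44 = 1.5000 bits/symbol


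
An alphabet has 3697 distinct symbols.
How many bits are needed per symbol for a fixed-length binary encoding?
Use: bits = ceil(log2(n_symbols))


log2(3697) = 11.8521
Bracket: 2^11 = 2048 < 3697 <= 2^12 = 4096
So ceil(log2(3697)) = 12

bits = ceil(log2(3697)) = ceil(11.8521) = 12 bits


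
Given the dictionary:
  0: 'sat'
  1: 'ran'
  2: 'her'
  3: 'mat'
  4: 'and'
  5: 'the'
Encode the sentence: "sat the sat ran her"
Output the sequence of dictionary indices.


Look up each word in the dictionary:
  'sat' -> 0
  'the' -> 5
  'sat' -> 0
  'ran' -> 1
  'her' -> 2

Encoded: [0, 5, 0, 1, 2]


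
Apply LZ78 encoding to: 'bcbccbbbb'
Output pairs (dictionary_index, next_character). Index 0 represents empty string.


LZ78 encoding steps:
Dictionary: {0: ''}
Step 1: w='' (idx 0), next='b' -> output (0, 'b'), add 'b' as idx 1
Step 2: w='' (idx 0), next='c' -> output (0, 'c'), add 'c' as idx 2
Step 3: w='b' (idx 1), next='c' -> output (1, 'c'), add 'bc' as idx 3
Step 4: w='c' (idx 2), next='b' -> output (2, 'b'), add 'cb' as idx 4
Step 5: w='b' (idx 1), next='b' -> output (1, 'b'), add 'bb' as idx 5
Step 6: w='b' (idx 1), end of input -> output (1, '')


Encoded: [(0, 'b'), (0, 'c'), (1, 'c'), (2, 'b'), (1, 'b'), (1, '')]


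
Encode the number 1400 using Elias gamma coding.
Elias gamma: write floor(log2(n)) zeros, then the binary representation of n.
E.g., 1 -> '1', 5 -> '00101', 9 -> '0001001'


num_bits = floor(log2(1400)) + 1 = 11
leading_zeros = num_bits - 1 = 10
binary(1400) = 10101111000

Elias gamma(1400) = '0000000000' + '10101111000' = 000000000010101111000 (21 bits)


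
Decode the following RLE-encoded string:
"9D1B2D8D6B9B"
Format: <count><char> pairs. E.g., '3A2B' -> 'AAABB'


Expanding each <count><char> pair:
  9D -> 'DDDDDDDDD'
  1B -> 'B'
  2D -> 'DD'
  8D -> 'DDDDDDDD'
  6B -> 'BBBBBB'
  9B -> 'BBBBBBBBB'

Decoded = DDDDDDDDDBDDDDDDDDDDBBBBBBBBBBBBBBB


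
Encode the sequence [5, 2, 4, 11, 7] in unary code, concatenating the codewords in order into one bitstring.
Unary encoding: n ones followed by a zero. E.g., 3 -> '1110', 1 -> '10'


Encode each number as n ones followed by a terminating 0:
  5 -> 111110 (6 bits)
  2 -> 110 (3 bits)
  4 -> 11110 (5 bits)
  11 -> 111111111110 (12 bits)
  7 -> 11111110 (8 bits)
Total length = 6 + 3 + 5 + 12 + 8 = 34 bits.

Unary([5, 2, 4, 11, 7]) = 1111101101111011111111111011111110 (34 bits)


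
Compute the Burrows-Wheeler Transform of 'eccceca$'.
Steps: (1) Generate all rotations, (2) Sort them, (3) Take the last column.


Rotations (sorted):
  0: $eccceca -> last char: a
  1: a$ecccec -> last char: c
  2: ca$eccce -> last char: e
  3: ccceca$e -> last char: e
  4: cceca$ec -> last char: c
  5: ceca$ecc -> last char: c
  6: eca$eccc -> last char: c
  7: eccceca$ -> last char: $


BWT = aceeccc$


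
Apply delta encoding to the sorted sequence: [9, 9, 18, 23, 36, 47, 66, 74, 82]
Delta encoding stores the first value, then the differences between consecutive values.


First value: 9
Deltas:
  9 - 9 = 0
  18 - 9 = 9
  23 - 18 = 5
  36 - 23 = 13
  47 - 36 = 11
  66 - 47 = 19
  74 - 66 = 8
  82 - 74 = 8


Delta encoded: [9, 0, 9, 5, 13, 11, 19, 8, 8]


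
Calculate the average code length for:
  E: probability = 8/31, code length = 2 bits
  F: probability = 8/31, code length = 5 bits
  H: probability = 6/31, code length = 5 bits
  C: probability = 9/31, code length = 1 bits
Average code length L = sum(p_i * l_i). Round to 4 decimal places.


Weighted contributions p_i * l_i:
  E: (8/31) * 2 = 16/31
  F: (8/31) * 5 = 40/31
  H: (6/31) * 5 = 30/31
  C: (9/31) * 1 = 9/31
Sum = (16 + 40 + 30 + 9)/31 = 95/31

L = 95/31 = 3.0645 bits/symbol


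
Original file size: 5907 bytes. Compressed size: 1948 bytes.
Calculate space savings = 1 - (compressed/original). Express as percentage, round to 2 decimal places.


ratio = compressed/original = 1948/5907 = 0.329778
savings = 1 - ratio = 1 - 0.329778 = 0.670222
as a percentage: 0.670222 * 100 = 67.02%

Space savings = 1 - 1948/5907 = 67.02%


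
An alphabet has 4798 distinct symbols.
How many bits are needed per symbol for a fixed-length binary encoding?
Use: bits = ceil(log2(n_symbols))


log2(4798) = 12.2282
Bracket: 2^12 = 4096 < 4798 <= 2^13 = 8192
So ceil(log2(4798)) = 13

bits = ceil(log2(4798)) = ceil(12.2282) = 13 bits


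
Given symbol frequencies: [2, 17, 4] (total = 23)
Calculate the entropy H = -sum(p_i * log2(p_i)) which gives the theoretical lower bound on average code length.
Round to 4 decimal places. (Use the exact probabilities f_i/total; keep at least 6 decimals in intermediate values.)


Per-symbol terms -p_i * log2(p_i) with p_i = f_i/23:
  p = 2/23 = 0.086957: log2(p) = -3.523562, -p*log2(p) = 0.306397
  p = 17/23 = 0.739130: log2(p) = -0.436099, -p*log2(p) = 0.322334
  p = 4/23 = 0.173913: log2(p) = -2.523562, -p*log2(p) = 0.438880
H = 0.306397 + 0.322334 + 0.438880 = 1.067611

H = 1.0676 bits/symbol


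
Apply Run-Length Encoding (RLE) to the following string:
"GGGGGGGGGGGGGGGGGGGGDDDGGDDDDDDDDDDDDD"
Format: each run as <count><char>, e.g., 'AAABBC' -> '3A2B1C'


Scanning runs left to right:
  i=0: run of 'G' x 20 -> '20G'
  i=20: run of 'D' x 3 -> '3D'
  i=23: run of 'G' x 2 -> '2G'
  i=25: run of 'D' x 13 -> '13D'

RLE = 20G3D2G13D


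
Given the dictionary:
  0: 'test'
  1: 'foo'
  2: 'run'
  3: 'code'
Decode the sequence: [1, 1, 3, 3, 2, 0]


Look up each index in the dictionary:
  1 -> 'foo'
  1 -> 'foo'
  3 -> 'code'
  3 -> 'code'
  2 -> 'run'
  0 -> 'test'

Decoded: "foo foo code code run test"


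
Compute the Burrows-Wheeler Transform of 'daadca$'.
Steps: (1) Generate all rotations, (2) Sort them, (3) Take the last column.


Rotations (sorted):
  0: $daadca -> last char: a
  1: a$daadc -> last char: c
  2: aadca$d -> last char: d
  3: adca$da -> last char: a
  4: ca$daad -> last char: d
  5: daadca$ -> last char: $
  6: dca$daa -> last char: a


BWT = acdad$a


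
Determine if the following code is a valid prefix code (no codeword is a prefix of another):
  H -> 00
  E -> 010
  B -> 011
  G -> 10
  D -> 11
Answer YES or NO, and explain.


Checking each pair (does one codeword prefix another?):
  H='00' vs E='010': no prefix
  H='00' vs B='011': no prefix
  H='00' vs G='10': no prefix
  H='00' vs D='11': no prefix
  E='010' vs H='00': no prefix
  E='010' vs B='011': no prefix
  E='010' vs G='10': no prefix
  E='010' vs D='11': no prefix
  B='011' vs H='00': no prefix
  B='011' vs E='010': no prefix
  B='011' vs G='10': no prefix
  B='011' vs D='11': no prefix
  G='10' vs H='00': no prefix
  G='10' vs E='010': no prefix
  G='10' vs B='011': no prefix
  G='10' vs D='11': no prefix
  D='11' vs H='00': no prefix
  D='11' vs E='010': no prefix
  D='11' vs B='011': no prefix
  D='11' vs G='10': no prefix
No violation found over all pairs.

YES -- this is a valid prefix code. No codeword is a prefix of any other codeword.


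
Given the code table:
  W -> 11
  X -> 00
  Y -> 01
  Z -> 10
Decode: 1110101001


Decoding:
11 -> W
10 -> Z
10 -> Z
10 -> Z
01 -> Y


Result: WZZZY


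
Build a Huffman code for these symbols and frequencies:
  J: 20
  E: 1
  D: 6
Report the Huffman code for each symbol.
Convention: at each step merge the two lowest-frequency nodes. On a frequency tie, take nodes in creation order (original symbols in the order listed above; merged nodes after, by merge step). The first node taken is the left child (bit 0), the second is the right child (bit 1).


Huffman tree construction:
Step 1: Merge E(1) + D(6) = 7
Step 2: Merge (E+D)(7) + J(20) = 27
Read each symbol's code off the tree from the root (left child = 0, right child = 1).

Codes:
  J: 1 (length 1)
  E: 00 (length 2)
  D: 01 (length 2)
Average code length: 34/27 = 1.2593 bits/symbol


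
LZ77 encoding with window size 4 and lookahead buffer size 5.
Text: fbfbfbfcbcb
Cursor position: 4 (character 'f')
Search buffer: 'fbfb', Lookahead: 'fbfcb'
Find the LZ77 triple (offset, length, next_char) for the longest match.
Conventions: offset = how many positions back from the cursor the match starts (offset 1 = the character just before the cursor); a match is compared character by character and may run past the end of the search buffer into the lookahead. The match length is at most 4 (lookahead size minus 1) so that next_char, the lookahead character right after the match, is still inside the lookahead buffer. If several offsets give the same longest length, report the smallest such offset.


Try each offset into the search buffer:
  offset=1 (pos 3, char 'b'): match length 0
  offset=2 (pos 2, char 'f'): match length 3
  offset=3 (pos 1, char 'b'): match length 0
  offset=4 (pos 0, char 'f'): match length 3
Longest match has length 3, found at offsets 2, 4; take the smallest, offset 2.
next_char = character at position 4 + 3 = 7 -> 'c'

Best match: offset=2, length=3 (matching 'fbf' starting at position 2)
LZ77 triple: (2, 3, 'c')


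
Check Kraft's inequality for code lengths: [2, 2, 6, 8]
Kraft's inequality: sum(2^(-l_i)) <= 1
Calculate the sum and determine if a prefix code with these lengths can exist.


Sum = 2^(-2) + 2^(-2) + 2^(-6) + 2^(-8)
    = 0.25 + 0.25 + 0.015625 + 0.00390625
    = 133/256 = 0.51953125
Since 0.51953125 <= 1, Kraft's inequality IS satisfied.
A prefix code with these lengths CAN exist.

Kraft sum = 0.51953125. Satisfied.


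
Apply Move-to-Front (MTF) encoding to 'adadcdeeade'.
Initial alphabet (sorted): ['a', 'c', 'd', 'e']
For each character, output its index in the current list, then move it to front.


MTF encoding:
'a': index 0 in ['a', 'c', 'd', 'e'] -> ['a', 'c', 'd', 'e']
'd': index 2 in ['a', 'c', 'd', 'e'] -> ['d', 'a', 'c', 'e']
'a': index 1 in ['d', 'a', 'c', 'e'] -> ['a', 'd', 'c', 'e']
'd': index 1 in ['a', 'd', 'c', 'e'] -> ['d', 'a', 'c', 'e']
'c': index 2 in ['d', 'a', 'c', 'e'] -> ['c', 'd', 'a', 'e']
'd': index 1 in ['c', 'd', 'a', 'e'] -> ['d', 'c', 'a', 'e']
'e': index 3 in ['d', 'c', 'a', 'e'] -> ['e', 'd', 'c', 'a']
'e': index 0 in ['e', 'd', 'c', 'a'] -> ['e', 'd', 'c', 'a']
'a': index 3 in ['e', 'd', 'c', 'a'] -> ['a', 'e', 'd', 'c']
'd': index 2 in ['a', 'e', 'd', 'c'] -> ['d', 'a', 'e', 'c']
'e': index 2 in ['d', 'a', 'e', 'c'] -> ['e', 'd', 'a', 'c']


Output: [0, 2, 1, 1, 2, 1, 3, 0, 3, 2, 2]


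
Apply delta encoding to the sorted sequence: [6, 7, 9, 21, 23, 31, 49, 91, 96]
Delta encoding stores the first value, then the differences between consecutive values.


First value: 6
Deltas:
  7 - 6 = 1
  9 - 7 = 2
  21 - 9 = 12
  23 - 21 = 2
  31 - 23 = 8
  49 - 31 = 18
  91 - 49 = 42
  96 - 91 = 5


Delta encoded: [6, 1, 2, 12, 2, 8, 18, 42, 5]


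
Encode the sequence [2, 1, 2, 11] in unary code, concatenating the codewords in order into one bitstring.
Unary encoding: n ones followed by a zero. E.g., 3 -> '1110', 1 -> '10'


Encode each number as n ones followed by a terminating 0:
  2 -> 110 (3 bits)
  1 -> 10 (2 bits)
  2 -> 110 (3 bits)
  11 -> 111111111110 (12 bits)
Total length = 3 + 2 + 3 + 12 = 20 bits.

Unary([2, 1, 2, 11]) = 11010110111111111110 (20 bits)


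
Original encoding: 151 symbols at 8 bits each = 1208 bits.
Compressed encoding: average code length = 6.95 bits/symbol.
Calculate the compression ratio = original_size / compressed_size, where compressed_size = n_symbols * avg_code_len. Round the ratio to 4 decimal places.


original_size = n_symbols * orig_bits = 151 * 8 = 1208 bits
compressed_size = n_symbols * avg_code_len = 151 * 6.95 = 1049.45 bits
ratio = original_size / compressed_size = 1208 / 1049.45 = 1.1511

Compression ratio = 1.1511


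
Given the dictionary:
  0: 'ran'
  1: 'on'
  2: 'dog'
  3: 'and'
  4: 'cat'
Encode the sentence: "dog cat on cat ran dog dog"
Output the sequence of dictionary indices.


Look up each word in the dictionary:
  'dog' -> 2
  'cat' -> 4
  'on' -> 1
  'cat' -> 4
  'ran' -> 0
  'dog' -> 2
  'dog' -> 2

Encoded: [2, 4, 1, 4, 0, 2, 2]


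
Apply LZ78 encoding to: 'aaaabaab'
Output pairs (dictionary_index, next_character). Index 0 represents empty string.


LZ78 encoding steps:
Dictionary: {0: ''}
Step 1: w='' (idx 0), next='a' -> output (0, 'a'), add 'a' as idx 1
Step 2: w='a' (idx 1), next='a' -> output (1, 'a'), add 'aa' as idx 2
Step 3: w='a' (idx 1), next='b' -> output (1, 'b'), add 'ab' as idx 3
Step 4: w='aa' (idx 2), next='b' -> output (2, 'b'), add 'aab' as idx 4


Encoded: [(0, 'a'), (1, 'a'), (1, 'b'), (2, 'b')]


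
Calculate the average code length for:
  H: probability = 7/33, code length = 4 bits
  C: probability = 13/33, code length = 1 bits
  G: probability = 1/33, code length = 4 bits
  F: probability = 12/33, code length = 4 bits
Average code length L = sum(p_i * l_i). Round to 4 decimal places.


Weighted contributions p_i * l_i:
  H: (7/33) * 4 = 28/33
  C: (13/33) * 1 = 13/33
  G: (1/33) * 4 = 4/33
  F: (12/33) * 4 = 48/33
Sum = (28 + 13 + 4 + 48)/33 = 93/33

L = 93/33 = 2.8182 bits/symbol


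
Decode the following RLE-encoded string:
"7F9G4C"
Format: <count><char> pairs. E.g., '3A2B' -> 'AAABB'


Expanding each <count><char> pair:
  7F -> 'FFFFFFF'
  9G -> 'GGGGGGGGG'
  4C -> 'CCCC'

Decoded = FFFFFFFGGGGGGGGGCCCC


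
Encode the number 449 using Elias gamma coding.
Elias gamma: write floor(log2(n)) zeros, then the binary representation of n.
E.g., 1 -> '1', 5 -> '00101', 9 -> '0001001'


num_bits = floor(log2(449)) + 1 = 9
leading_zeros = num_bits - 1 = 8
binary(449) = 111000001

Elias gamma(449) = '00000000' + '111000001' = 00000000111000001 (17 bits)


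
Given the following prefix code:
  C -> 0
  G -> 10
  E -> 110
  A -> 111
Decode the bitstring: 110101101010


Decoding step by step:
Bits 110 -> E
Bits 10 -> G
Bits 110 -> E
Bits 10 -> G
Bits 10 -> G


Decoded message: EGEGG


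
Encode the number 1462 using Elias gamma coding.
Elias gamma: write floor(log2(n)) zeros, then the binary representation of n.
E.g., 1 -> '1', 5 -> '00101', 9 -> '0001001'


num_bits = floor(log2(1462)) + 1 = 11
leading_zeros = num_bits - 1 = 10
binary(1462) = 10110110110

Elias gamma(1462) = '0000000000' + '10110110110' = 000000000010110110110 (21 bits)


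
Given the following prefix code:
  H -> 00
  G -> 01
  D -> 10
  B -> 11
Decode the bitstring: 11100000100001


Decoding step by step:
Bits 11 -> B
Bits 10 -> D
Bits 00 -> H
Bits 00 -> H
Bits 10 -> D
Bits 00 -> H
Bits 01 -> G


Decoded message: BDHHDHG


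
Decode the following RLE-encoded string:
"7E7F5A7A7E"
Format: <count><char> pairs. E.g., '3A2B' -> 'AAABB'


Expanding each <count><char> pair:
  7E -> 'EEEEEEE'
  7F -> 'FFFFFFF'
  5A -> 'AAAAA'
  7A -> 'AAAAAAA'
  7E -> 'EEEEEEE'

Decoded = EEEEEEEFFFFFFFAAAAAAAAAAAAEEEEEEE


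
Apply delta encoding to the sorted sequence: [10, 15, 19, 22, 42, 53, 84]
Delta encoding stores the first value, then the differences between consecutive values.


First value: 10
Deltas:
  15 - 10 = 5
  19 - 15 = 4
  22 - 19 = 3
  42 - 22 = 20
  53 - 42 = 11
  84 - 53 = 31


Delta encoded: [10, 5, 4, 3, 20, 11, 31]


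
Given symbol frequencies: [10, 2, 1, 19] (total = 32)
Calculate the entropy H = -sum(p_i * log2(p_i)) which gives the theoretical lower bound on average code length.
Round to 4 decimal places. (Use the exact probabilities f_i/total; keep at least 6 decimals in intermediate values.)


Per-symbol terms -p_i * log2(p_i) with p_i = f_i/32:
  p = 10/32 = 0.312500: log2(p) = -1.678072, -p*log2(p) = 0.524397
  p = 2/32 = 0.062500: log2(p) = -4.000000, -p*log2(p) = 0.250000
  p = 1/32 = 0.031250: log2(p) = -5.000000, -p*log2(p) = 0.156250
  p = 19/32 = 0.593750: log2(p) = -0.752072, -p*log2(p) = 0.446543
H = 0.524397 + 0.250000 + 0.156250 + 0.446543 = 1.377190

H = 1.3772 bits/symbol


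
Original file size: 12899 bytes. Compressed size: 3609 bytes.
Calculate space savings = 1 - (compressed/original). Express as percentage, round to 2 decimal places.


ratio = compressed/original = 3609/12899 = 0.279789
savings = 1 - ratio = 1 - 0.279789 = 0.720211
as a percentage: 0.720211 * 100 = 72.02%

Space savings = 1 - 3609/12899 = 72.02%


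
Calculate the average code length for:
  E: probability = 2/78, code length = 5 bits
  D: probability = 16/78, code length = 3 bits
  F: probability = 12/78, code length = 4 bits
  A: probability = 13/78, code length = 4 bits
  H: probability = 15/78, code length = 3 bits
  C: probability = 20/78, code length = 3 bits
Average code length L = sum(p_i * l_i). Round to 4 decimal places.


Weighted contributions p_i * l_i:
  E: (2/78) * 5 = 10/78
  D: (16/78) * 3 = 48/78
  F: (12/78) * 4 = 48/78
  A: (13/78) * 4 = 52/78
  H: (15/78) * 3 = 45/78
  C: (20/78) * 3 = 60/78
Sum = (10 + 48 + 48 + 52 + 45 + 60)/78 = 263/78

L = 263/78 = 3.3718 bits/symbol


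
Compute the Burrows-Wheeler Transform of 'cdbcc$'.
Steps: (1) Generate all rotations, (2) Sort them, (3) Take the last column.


Rotations (sorted):
  0: $cdbcc -> last char: c
  1: bcc$cd -> last char: d
  2: c$cdbc -> last char: c
  3: cc$cdb -> last char: b
  4: cdbcc$ -> last char: $
  5: dbcc$c -> last char: c


BWT = cdcb$c


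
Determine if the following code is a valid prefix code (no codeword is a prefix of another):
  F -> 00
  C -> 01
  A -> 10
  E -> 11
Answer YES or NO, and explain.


Checking each pair (does one codeword prefix another?):
  F='00' vs C='01': no prefix
  F='00' vs A='10': no prefix
  F='00' vs E='11': no prefix
  C='01' vs F='00': no prefix
  C='01' vs A='10': no prefix
  C='01' vs E='11': no prefix
  A='10' vs F='00': no prefix
  A='10' vs C='01': no prefix
  A='10' vs E='11': no prefix
  E='11' vs F='00': no prefix
  E='11' vs C='01': no prefix
  E='11' vs A='10': no prefix
No violation found over all pairs.

YES -- this is a valid prefix code. No codeword is a prefix of any other codeword.


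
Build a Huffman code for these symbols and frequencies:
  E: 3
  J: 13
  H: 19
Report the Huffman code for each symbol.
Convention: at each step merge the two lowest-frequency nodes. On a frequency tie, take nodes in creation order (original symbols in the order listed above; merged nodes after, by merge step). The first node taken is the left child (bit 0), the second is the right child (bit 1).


Huffman tree construction:
Step 1: Merge E(3) + J(13) = 16
Step 2: Merge (E+J)(16) + H(19) = 35
Read each symbol's code off the tree from the root (left child = 0, right child = 1).

Codes:
  E: 00 (length 2)
  J: 01 (length 2)
  H: 1 (length 1)
Average code length: 51/35 = 1.4571 bits/symbol


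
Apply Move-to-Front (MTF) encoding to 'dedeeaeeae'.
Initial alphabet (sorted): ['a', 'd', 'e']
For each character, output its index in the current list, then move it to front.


MTF encoding:
'd': index 1 in ['a', 'd', 'e'] -> ['d', 'a', 'e']
'e': index 2 in ['d', 'a', 'e'] -> ['e', 'd', 'a']
'd': index 1 in ['e', 'd', 'a'] -> ['d', 'e', 'a']
'e': index 1 in ['d', 'e', 'a'] -> ['e', 'd', 'a']
'e': index 0 in ['e', 'd', 'a'] -> ['e', 'd', 'a']
'a': index 2 in ['e', 'd', 'a'] -> ['a', 'e', 'd']
'e': index 1 in ['a', 'e', 'd'] -> ['e', 'a', 'd']
'e': index 0 in ['e', 'a', 'd'] -> ['e', 'a', 'd']
'a': index 1 in ['e', 'a', 'd'] -> ['a', 'e', 'd']
'e': index 1 in ['a', 'e', 'd'] -> ['e', 'a', 'd']


Output: [1, 2, 1, 1, 0, 2, 1, 0, 1, 1]


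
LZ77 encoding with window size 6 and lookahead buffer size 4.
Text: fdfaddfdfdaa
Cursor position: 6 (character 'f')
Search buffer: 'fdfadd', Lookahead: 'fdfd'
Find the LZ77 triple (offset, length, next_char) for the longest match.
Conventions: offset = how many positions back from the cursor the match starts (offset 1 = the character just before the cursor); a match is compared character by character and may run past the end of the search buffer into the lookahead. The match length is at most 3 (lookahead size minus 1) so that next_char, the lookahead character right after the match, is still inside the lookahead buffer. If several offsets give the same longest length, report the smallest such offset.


Try each offset into the search buffer:
  offset=1 (pos 5, char 'd'): match length 0
  offset=2 (pos 4, char 'd'): match length 0
  offset=3 (pos 3, char 'a'): match length 0
  offset=4 (pos 2, char 'f'): match length 1
  offset=5 (pos 1, char 'd'): match length 0
  offset=6 (pos 0, char 'f'): match length 3
Longest match has length 3 at offset 6.
next_char = character at position 6 + 3 = 9 -> 'd'

Best match: offset=6, length=3 (matching 'fdf' starting at position 0)
LZ77 triple: (6, 3, 'd')


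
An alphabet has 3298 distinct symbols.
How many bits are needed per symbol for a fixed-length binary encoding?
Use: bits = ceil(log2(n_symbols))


log2(3298) = 11.6874
Bracket: 2^11 = 2048 < 3298 <= 2^12 = 4096
So ceil(log2(3298)) = 12

bits = ceil(log2(3298)) = ceil(11.6874) = 12 bits


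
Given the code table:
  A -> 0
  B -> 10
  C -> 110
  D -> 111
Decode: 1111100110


Decoding:
111 -> D
110 -> C
0 -> A
110 -> C


Result: DCAC


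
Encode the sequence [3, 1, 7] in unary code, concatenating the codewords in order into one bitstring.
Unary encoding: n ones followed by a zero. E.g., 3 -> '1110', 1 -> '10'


Encode each number as n ones followed by a terminating 0:
  3 -> 1110 (4 bits)
  1 -> 10 (2 bits)
  7 -> 11111110 (8 bits)
Total length = 4 + 2 + 8 = 14 bits.

Unary([3, 1, 7]) = 11101011111110 (14 bits)


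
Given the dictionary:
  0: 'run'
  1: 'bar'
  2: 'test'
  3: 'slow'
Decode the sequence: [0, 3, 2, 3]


Look up each index in the dictionary:
  0 -> 'run'
  3 -> 'slow'
  2 -> 'test'
  3 -> 'slow'

Decoded: "run slow test slow"


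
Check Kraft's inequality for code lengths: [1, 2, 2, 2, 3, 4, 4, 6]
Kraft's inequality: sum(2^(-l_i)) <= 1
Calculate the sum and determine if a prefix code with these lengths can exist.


Sum = 2^(-1) + 2^(-2) + 2^(-2) + 2^(-2) + 2^(-3) + 2^(-4) + 2^(-4) + 2^(-6)
    = 0.5 + 0.25 + 0.25 + 0.25 + 0.125 + 0.0625 + 0.0625 + 0.015625
    = 97/64 = 1.515625
Since 1.515625 > 1, Kraft's inequality is NOT satisfied.
A prefix code with these lengths CANNOT exist.

Kraft sum = 1.515625. Not satisfied.


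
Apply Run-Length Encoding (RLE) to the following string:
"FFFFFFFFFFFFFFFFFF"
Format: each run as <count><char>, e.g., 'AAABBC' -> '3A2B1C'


Scanning runs left to right:
  i=0: run of 'F' x 18 -> '18F'

RLE = 18F


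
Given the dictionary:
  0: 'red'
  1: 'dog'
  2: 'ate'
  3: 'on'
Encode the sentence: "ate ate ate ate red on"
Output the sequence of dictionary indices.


Look up each word in the dictionary:
  'ate' -> 2
  'ate' -> 2
  'ate' -> 2
  'ate' -> 2
  'red' -> 0
  'on' -> 3

Encoded: [2, 2, 2, 2, 0, 3]


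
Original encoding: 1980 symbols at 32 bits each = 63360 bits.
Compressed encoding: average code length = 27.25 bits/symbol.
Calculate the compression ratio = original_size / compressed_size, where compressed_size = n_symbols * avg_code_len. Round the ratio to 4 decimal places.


original_size = n_symbols * orig_bits = 1980 * 32 = 63360 bits
compressed_size = n_symbols * avg_code_len = 1980 * 27.25 = 53955.0 bits
ratio = original_size / compressed_size = 63360 / 53955.0 = 1.1743

Compression ratio = 1.1743


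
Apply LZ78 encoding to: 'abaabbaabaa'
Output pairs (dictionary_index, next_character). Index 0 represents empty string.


LZ78 encoding steps:
Dictionary: {0: ''}
Step 1: w='' (idx 0), next='a' -> output (0, 'a'), add 'a' as idx 1
Step 2: w='' (idx 0), next='b' -> output (0, 'b'), add 'b' as idx 2
Step 3: w='a' (idx 1), next='a' -> output (1, 'a'), add 'aa' as idx 3
Step 4: w='b' (idx 2), next='b' -> output (2, 'b'), add 'bb' as idx 4
Step 5: w='aa' (idx 3), next='b' -> output (3, 'b'), add 'aab' as idx 5
Step 6: w='aa' (idx 3), end of input -> output (3, '')


Encoded: [(0, 'a'), (0, 'b'), (1, 'a'), (2, 'b'), (3, 'b'), (3, '')]


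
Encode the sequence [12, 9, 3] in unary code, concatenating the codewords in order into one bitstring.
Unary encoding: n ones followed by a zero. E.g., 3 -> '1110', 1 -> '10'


Encode each number as n ones followed by a terminating 0:
  12 -> 1111111111110 (13 bits)
  9 -> 1111111110 (10 bits)
  3 -> 1110 (4 bits)
Total length = 13 + 10 + 4 = 27 bits.

Unary([12, 9, 3]) = 111111111111011111111101110 (27 bits)


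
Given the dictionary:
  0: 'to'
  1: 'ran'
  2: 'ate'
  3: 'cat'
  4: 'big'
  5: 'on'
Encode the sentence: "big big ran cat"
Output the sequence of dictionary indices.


Look up each word in the dictionary:
  'big' -> 4
  'big' -> 4
  'ran' -> 1
  'cat' -> 3

Encoded: [4, 4, 1, 3]


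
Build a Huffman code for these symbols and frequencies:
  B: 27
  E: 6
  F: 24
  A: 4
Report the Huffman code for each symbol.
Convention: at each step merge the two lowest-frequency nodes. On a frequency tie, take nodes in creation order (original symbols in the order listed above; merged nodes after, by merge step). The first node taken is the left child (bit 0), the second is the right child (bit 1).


Huffman tree construction:
Step 1: Merge A(4) + E(6) = 10
Step 2: Merge (A+E)(10) + F(24) = 34
Step 3: Merge B(27) + ((A+E)+F)(34) = 61
Read each symbol's code off the tree from the root (left child = 0, right child = 1).

Codes:
  B: 0 (length 1)
  E: 101 (length 3)
  F: 11 (length 2)
  A: 100 (length 3)
Average code length: 105/61 = 1.7213 bits/symbol


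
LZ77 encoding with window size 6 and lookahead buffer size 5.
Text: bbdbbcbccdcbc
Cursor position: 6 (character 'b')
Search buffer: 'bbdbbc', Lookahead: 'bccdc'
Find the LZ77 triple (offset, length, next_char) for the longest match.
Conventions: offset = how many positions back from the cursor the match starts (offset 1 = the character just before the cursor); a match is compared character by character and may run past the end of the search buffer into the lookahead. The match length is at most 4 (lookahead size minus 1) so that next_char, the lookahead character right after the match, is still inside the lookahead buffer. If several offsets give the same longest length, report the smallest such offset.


Try each offset into the search buffer:
  offset=1 (pos 5, char 'c'): match length 0
  offset=2 (pos 4, char 'b'): match length 2
  offset=3 (pos 3, char 'b'): match length 1
  offset=4 (pos 2, char 'd'): match length 0
  offset=5 (pos 1, char 'b'): match length 1
  offset=6 (pos 0, char 'b'): match length 1
Longest match has length 2 at offset 2.
next_char = character at position 6 + 2 = 8 -> 'c'

Best match: offset=2, length=2 (matching 'bc' starting at position 4)
LZ77 triple: (2, 2, 'c')


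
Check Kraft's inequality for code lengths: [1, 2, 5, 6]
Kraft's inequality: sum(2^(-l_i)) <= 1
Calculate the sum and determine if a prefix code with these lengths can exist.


Sum = 2^(-1) + 2^(-2) + 2^(-5) + 2^(-6)
    = 0.5 + 0.25 + 0.03125 + 0.015625
    = 51/64 = 0.796875
Since 0.796875 <= 1, Kraft's inequality IS satisfied.
A prefix code with these lengths CAN exist.

Kraft sum = 0.796875. Satisfied.
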